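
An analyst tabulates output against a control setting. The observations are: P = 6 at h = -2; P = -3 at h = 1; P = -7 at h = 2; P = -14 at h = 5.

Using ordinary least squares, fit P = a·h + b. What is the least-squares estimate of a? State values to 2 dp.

From the data, Σh·h = 34, Σh = 6, Σ1 = 4.
For AᵀP: Σh·P = -99, ΣP = -18.
AᵀA·[a, b]ᵀ = AᵀP becomes [[34, 6]; [6, 4]]·[a, b]ᵀ = [-99, -18]ᵀ.
Eliminating b: 4·(row 1) − 6·(row 2) gives 100·a = 4·(-99) − 6·(-18) = -288, so a = -72/25.
Then b = ((-18) − 6·(-72/25))/4 = -9/50.

a = -2.88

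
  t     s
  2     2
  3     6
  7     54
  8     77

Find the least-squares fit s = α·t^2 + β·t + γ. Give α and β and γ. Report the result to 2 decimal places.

α = 1.90, β = -6.65, γ = 8.17

The normal system AᵀA·[α, β, γ]ᵀ = Aᵀs is [[6594, 890, 126]; [890, 126, 20]; [126, 20, 4]]·[α, β, γ]ᵀ = [7636, 1016, 139]ᵀ.
Solving the 3×3 system (Gaussian elimination) gives α = 19/10, β = -173/26, γ = 531/65.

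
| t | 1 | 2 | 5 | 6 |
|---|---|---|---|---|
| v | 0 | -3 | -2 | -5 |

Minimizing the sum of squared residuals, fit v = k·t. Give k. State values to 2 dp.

The normal system MᵀM·[k]ᵀ = Mᵀv is [[66]]·[k]ᵀ = [-46]ᵀ.
Hence k = -46 / 66 ≈ -0.69697.

k = -0.70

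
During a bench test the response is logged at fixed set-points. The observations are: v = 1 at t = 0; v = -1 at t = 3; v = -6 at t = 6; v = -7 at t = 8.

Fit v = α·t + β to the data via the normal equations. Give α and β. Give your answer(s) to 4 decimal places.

α = -1.0816, β = 1.3469

Forming MᵀM = [[109, 17]; [17, 4]] and Mᵀv = [-95, -13]ᵀ gives MᵀM·[α, β]ᵀ = Mᵀv.
Δ = 109·4 − 17² = 147.
α = ((-95)·4 − 17·(-13))/147 = -53/49; β = (109·(-13) − 17·(-95))/147 = 66/49.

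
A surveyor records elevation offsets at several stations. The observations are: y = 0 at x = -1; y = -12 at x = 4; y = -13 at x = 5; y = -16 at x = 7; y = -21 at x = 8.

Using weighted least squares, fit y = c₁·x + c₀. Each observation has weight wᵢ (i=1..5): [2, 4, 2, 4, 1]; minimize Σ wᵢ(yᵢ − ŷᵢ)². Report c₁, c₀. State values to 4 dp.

Setting ∂/∂c₁ … = 0 gives: 376·c₁ + 60·c₀ = -938;  60·c₁ + 13·c₀ = -159.
det = 376·13 − 60² = 1288.
c₁ = ((-938)·13 − 60·(-159))/1288 = -1327/644; c₀ = (376·(-159) − 60·(-938))/1288 = -438/161.

c₁ = -2.0606, c₀ = -2.7205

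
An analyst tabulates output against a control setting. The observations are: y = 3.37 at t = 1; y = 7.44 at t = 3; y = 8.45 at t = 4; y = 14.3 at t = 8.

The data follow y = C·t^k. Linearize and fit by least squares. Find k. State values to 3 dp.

Linearized form: ln y = k·ln t + ln C. From the 4 transformed points,
Σln t = 4.5643, Σ(ln t)² = 7.4528, Σln y = 8.0162, Σln t·ln y = 10.6952.
Equations: 7.4528·k + 4.5643·ln C = 10.6952;  4.5643·k + 4·ln C = 8.0162.
Solving (det = 8.9781): k = 0.68969, ln C = 1.21706.

k = 0.690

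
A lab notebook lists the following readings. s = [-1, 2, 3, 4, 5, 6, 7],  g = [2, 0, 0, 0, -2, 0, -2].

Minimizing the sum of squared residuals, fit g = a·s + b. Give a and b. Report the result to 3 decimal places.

Forming AᵀA = [[140, 26]; [26, 7]] and Aᵀg = [-26, -2]ᵀ gives AᵀA·[a, b]ᵀ = Aᵀg.
det = 140·7 − 26² = 304.
a = ((-26)·7 − 26·(-2))/304 = -65/152; b = (140·(-2) − 26·(-26))/304 = 99/76.

a = -0.428, b = 1.303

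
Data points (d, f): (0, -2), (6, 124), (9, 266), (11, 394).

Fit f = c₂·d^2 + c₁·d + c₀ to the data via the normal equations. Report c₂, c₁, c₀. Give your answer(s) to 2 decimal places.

c₂ = 3.02, c₁ = 2.76, c₀ = -1.89

Entries of MᵀM: Σd^2·d^2 = 22498, Σd^2·d = 2276, Σd^2 = 238, Σd·d = 238, Σd = 26, Σ1 = 4.
Moment sums: Σd^2·f = 73684, Σd·f = 7472, Σf = 782.
Normal equations: [[22498, 2276, 238]; [2276, 238, 26]; [238, 26, 4]]·[c₂, c₁, c₀]ᵀ = [73684, 7472, 782]ᵀ.
Solving the 3×3 system (Gaussian elimination) gives c₂ = 22019/7302, c₁ = 20183/7302, c₀ = -4593/2434.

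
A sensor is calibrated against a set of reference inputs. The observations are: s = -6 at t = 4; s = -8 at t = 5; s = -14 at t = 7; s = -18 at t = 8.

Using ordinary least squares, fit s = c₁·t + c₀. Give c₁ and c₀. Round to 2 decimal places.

c₁ = -3.00, c₀ = 6.50

Normal-equation sums: Σt·t = 154, Σt = 24, Σ1 = 4.
And Σt·s = -306, Σs = -46.
So AᵀA·[c₁, c₀]ᵀ = Aᵀs: [[154, 24]; [24, 4]]·[c₁, c₀]ᵀ = [-306, -46]ᵀ.
Determinant 154·4 − 24² = 40.
c₁ = ((-306)·4 − 24·(-46))/40 = -3; c₀ = (154·(-46) − 24·(-306))/40 = 13/2.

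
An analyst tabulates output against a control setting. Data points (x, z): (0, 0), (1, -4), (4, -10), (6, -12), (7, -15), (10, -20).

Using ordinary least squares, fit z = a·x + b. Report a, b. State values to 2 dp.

a = -1.91, b = -1.25

MᵀM·[a, b]ᵀ = Mᵀz reads: 202·a + 28·b = -421;  28·a + 6·b = -61.
Eliminating b: 6·(row 1) − 28·(row 2) gives 428·a = 6·(-421) − 28·(-61) = -818, so a = -409/214.
Then b = ((-61) − 28·(-409/214))/6 = -267/214.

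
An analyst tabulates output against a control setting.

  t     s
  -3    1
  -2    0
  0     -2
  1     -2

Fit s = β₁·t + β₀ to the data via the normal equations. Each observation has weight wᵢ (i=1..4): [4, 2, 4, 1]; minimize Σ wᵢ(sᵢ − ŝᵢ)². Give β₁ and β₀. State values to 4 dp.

β₁ = -0.9037, β₀ = -1.7778

With design matrix M, MᵀWM = [[45, -15]; [-15, 11]] and MᵀWs = [-14, -6]ᵀ.
det = 45·11 − (-15)² = 270.
β₁ = ((-14)·11 − (-15)·(-6))/270 = -122/135; β₀ = (45·(-6) − (-15)·(-14))/270 = -16/9.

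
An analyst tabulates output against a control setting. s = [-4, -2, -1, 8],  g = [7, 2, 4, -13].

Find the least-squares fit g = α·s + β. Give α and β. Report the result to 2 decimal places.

α = -1.65, β = 0.41

XᵀX·[α, β]ᵀ = Xᵀg reads: 85·α + 1·β = -140;  1·α + 4·β = 0.
(Σs·s = 85, Σs = 1, Σ1 = 4, Σs·g = -140, Σg = 0.)
det = 85·4 − 1² = 339.
α = ((-140)·4 − 1·0)/339 = -560/339; β = (85·0 − 1·(-140))/339 = 140/339.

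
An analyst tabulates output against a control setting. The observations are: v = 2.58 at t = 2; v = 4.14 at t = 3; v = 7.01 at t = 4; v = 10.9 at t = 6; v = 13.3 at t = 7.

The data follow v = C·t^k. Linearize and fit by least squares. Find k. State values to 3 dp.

k = 1.326

With ln vᵢ as the transformed response and ln tᵢ as the regressor:
Σln t = 6.9157, Σ(ln t)² = 10.6062, Σln v = 9.2923, Σln t·ln v = 14.2330.
Equations: 10.6062·k + 6.9157·ln C = 14.2330;  6.9157·k + 5·ln C = 9.2923.
Slope k = (n·Σln t·ln v − Σln t·Σln v)/(n·Σ(ln t)² − (Σln t)²) = (5·14.2330 − 6.9157·9.2923)/5.2037 = 1.32629; ln C = (Σln v − k·Σln t)/n = 0.02402.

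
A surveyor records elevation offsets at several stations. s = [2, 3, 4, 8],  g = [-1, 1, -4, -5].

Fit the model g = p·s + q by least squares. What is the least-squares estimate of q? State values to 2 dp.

q = 1.18

Normal-equation sums: Σs·s = 93, Σs = 17, Σ1 = 4.
Right-hand side: Σs·g = -55, Σg = -9.
Eliminating q: 4·(row 1) − 17·(row 2) gives 83·p = 4·(-55) − 17·(-9) = -67, so p = -67/83.
Then q = ((-9) − 17·(-67/83))/4 = 98/83.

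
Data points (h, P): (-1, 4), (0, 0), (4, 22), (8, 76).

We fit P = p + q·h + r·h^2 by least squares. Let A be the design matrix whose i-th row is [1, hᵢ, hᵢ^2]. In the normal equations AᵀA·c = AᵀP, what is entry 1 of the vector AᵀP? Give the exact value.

Entry 1 ↔ basis 1, so (AᵀP)_{1} = Σᵢ Pᵢ = (1)·(4) + (1)·(0) + (1)·(22) + (1)·(76) = 102.

102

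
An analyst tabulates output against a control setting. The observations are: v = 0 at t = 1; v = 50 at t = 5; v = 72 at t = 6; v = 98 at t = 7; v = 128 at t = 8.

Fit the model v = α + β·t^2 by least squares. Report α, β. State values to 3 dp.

α = -1.437, β = 2.030

Setting ∂/∂α … = 0 gives: 5·α + 175·β = 348;  175·α + 8419·β = 16836.
det = 5·8419 − 175² = 11470.
α = (348·8419 − 175·16836)/11470 = -8244/5735; β = (5·16836 − 175·348)/11470 = 2328/1147.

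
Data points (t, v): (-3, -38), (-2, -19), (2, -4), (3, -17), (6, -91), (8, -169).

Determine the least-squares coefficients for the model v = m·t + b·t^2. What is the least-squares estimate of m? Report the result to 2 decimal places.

m = 3.47

MᵀM·[m, b]ᵀ = Mᵀv reads: 126·m + 728·b = -1805;  728·m + 5586·b = -14679.
(Σt·t = 126, Σt·t^2 = 728, Σt^2·t^2 = 5586, Σt·v = -1805, Σt^2·v = -14679.)
Eliminating b: 5586·(row 1) − 728·(row 2) gives 173852·m = 5586·(-1805) − 728·(-14679) = 603582, so m = 6159/1774.
Then b = ((-14679) − 728·(6159/1774))/5586 = -38251/12418.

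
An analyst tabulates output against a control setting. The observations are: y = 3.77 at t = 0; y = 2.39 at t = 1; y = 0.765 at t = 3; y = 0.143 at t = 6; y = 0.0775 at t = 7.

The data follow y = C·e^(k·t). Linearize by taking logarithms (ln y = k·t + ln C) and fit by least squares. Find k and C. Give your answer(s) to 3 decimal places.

Taking logs, ln y = k·t + ln C, so regress ln y on t.
Σt = 17.0000, Σ(t)² = 95.0000, Σln y = -2.5719, Σt·ln y = -29.5042.
Normal system: [[95.0000, 17.0000]; [17.0000, 5]]·[k, ln C]ᵀ = [-29.5042, -2.5719]ᵀ.
Slope k = (n·Σt·ln y − Σt·Σln y)/(n·Σ(t)² − (Σt)²) = (5·-29.5042 − 17.0000·-2.5719)/186.0000 = -0.55806; ln C = (Σln y − k·Σt)/n = 1.38301, so C = exp(1.38301) = 3.98689.

k = -0.558, C = 3.987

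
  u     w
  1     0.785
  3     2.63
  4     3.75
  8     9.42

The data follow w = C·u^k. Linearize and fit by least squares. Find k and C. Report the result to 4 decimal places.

k = 1.1868, C = 0.7544

Taking logs, ln w = k·ln u + ln C, so regress ln w on ln u.
AᵀA = [[7.4528, 4.5643]; [4.5643, 4]], rhs = [7.5585, 4.2895]ᵀ  (here Σln u = 4.5643, Σ(ln u)² = 7.4528, Σln w = 4.2895, Σln u·ln w = 7.5585).
Solving (det = 8.9781): k = 1.18682, ln C = -0.28188, so C = exp(-0.28188) = 0.75436.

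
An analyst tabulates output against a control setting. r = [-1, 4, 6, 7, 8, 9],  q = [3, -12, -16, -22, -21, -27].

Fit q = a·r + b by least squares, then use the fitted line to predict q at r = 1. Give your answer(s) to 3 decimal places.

q̂ = -2.814

Setting ∂/∂a … = 0 gives: 247·a + 33·b = -712;  33·a + 6·b = -95.
(Σr·r = 247, Σr = 33, Σ1 = 6, Σr·q = -712, Σq = -95.)
det = 247·6 − 33² = 393.
a = ((-712)·6 − 33·(-95))/393 = -379/131; b = (247·(-95) − 33·(-712))/393 = 31/393.
At r = 1: q̂ = (-379/131)·(1) + (31/393)·(1) = -1106/393.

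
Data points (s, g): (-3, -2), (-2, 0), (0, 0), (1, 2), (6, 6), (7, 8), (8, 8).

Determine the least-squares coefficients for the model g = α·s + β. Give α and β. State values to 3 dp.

The normal equations are: 163·α + 17·β = 164;  17·α + 7·β = 22.
Eliminating β: 7·(row 1) − 17·(row 2) gives 852·α = 7·164 − 17·22 = 774, so α = 129/142.
Then β = (22 − 17·(129/142))/7 = 133/142.

α = 0.908, β = 0.937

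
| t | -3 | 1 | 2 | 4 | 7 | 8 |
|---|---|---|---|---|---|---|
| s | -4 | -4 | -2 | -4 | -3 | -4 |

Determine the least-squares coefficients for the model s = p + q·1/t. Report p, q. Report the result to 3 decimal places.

The normal system XᵀX·[p, q]ᵀ = Xᵀs is [[6, 283/168]; [283/168, 41197/28224]]·[p, q]ᵀ = [-21, -235/42]ᵀ.
det = 6·(41197/28224) − (283/168)² = 167093/28224.
p = ((-21)·(41197/28224) − (283/168)·(-235/42))/(167093/28224) = -599117/167093; q = (6·(-235/42) − (283/168)·(-21))/(167093/28224) = 50904/167093.

p = -3.586, q = 0.305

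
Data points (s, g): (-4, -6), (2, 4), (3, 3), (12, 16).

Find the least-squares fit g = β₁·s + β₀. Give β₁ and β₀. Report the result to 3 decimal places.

With design matrix A, AᵀA = [[173, 13]; [13, 4]] and Aᵀg = [233, 17]ᵀ.
Eliminating β₀: 4·(row 1) − 13·(row 2) gives 523·β₁ = 4·233 − 13·17 = 711, so β₁ = 711/523.
Then β₀ = (17 − 13·(711/523))/4 = -88/523.

β₁ = 1.359, β₀ = -0.168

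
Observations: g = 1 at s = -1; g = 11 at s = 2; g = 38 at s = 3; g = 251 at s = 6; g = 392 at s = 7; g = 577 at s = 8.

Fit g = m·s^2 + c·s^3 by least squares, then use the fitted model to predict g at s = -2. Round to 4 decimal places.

ĝ = -4.1344

The normal system XᵀX·[m, c]ᵀ = Xᵀg is [[7891, 57625]; [57625, 427243]]·[m, c]ᵀ = [65559, 485209]ᵀ.
Determinant 7891·427243 − 57625² = 50733888.
m = (65559·427243 − 57625·485209)/50733888 = 12363803/12683472; c = (7891·485209 − 57625·65559)/50733888 = 12736711/12683472.
At s = -2: ĝ = (12363803/12683472)·(4) + (12736711/12683472)·(-8) = -4369873/1056956.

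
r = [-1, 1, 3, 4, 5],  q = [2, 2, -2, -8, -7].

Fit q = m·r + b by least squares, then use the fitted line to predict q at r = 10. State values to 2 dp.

q̂ = -16.29

MᵀM·[m, b]ᵀ = Mᵀq reads: 52·m + 12·b = -73;  12·m + 5·b = -13.
det = 52·5 − 12² = 116.
m = ((-73)·5 − 12·(-13))/116 = -209/116; b = (52·(-13) − 12·(-73))/116 = 50/29.
At r = 10: q̂ = (-209/116)·(10) + (50/29)·(1) = -945/58.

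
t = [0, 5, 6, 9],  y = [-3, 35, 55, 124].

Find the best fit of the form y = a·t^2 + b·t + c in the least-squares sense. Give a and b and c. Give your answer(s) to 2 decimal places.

Sums needed: Σt^2·t^2 = 8482, Σt^2·t = 1070, Σt^2 = 142, Σt·t = 142, Σt = 20, Σ1 = 4.
For Xᵀy: Σt^2·y = 12899, Σt·y = 1621, Σy = 211.
Solving the 3×3 system (Gaussian elimination) gives a = 7799/4974, b = 91/2487, c = -2566/829.

a = 1.57, b = 0.04, c = -3.10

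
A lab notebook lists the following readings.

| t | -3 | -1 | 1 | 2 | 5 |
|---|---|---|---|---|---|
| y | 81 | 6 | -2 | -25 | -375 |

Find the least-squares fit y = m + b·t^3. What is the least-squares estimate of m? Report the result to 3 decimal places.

Setting ∂/∂m … = 0 gives: 5·m + 106·b = -315;  106·m + 16420·b = -49270.
Determinant 5·16420 − 106² = 70864.
m = ((-315)·16420 − 106·(-49270))/70864 = 3145/4429; b = (5·(-49270) − 106·(-315))/70864 = -13310/4429.

m = 0.710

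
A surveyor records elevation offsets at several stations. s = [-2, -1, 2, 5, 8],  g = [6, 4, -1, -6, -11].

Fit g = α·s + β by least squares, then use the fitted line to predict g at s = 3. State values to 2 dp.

ĝ = -2.61

MᵀM·[α, β]ᵀ = Mᵀg reads: 98·α + 12·β = -136;  12·α + 5·β = -8.
Determinant 98·5 − 12² = 346.
α = ((-136)·5 − 12·(-8))/346 = -292/173; β = (98·(-8) − 12·(-136))/346 = 424/173.
At s = 3: ĝ = (-292/173)·(3) + (424/173)·(1) = -452/173.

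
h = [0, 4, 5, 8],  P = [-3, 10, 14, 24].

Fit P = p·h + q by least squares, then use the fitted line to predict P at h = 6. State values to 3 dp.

MᵀM·[p, q]ᵀ = MᵀP reads: 105·p + 17·q = 302;  17·p + 4·q = 45.
Determinant 105·4 − 17² = 131.
p = (302·4 − 17·45)/131 = 443/131; q = (105·45 − 17·302)/131 = -409/131.
At h = 6: P̂ = (443/131)·(6) + (-409/131)·(1) = 2249/131.

P̂ = 17.168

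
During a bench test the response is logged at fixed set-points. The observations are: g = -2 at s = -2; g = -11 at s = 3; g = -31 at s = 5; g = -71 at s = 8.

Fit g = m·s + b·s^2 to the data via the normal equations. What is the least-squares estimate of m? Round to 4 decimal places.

The normal system MᵀM·[m, b]ᵀ = Mᵀg is [[102, 656]; [656, 4818]]·[m, b]ᵀ = [-752, -5426]ᵀ.
Eliminating b: 4818·(row 1) − 656·(row 2) gives 61100·m = 4818·(-752) − 656·(-5426) = -63680, so m = -3184/3055.
Then b = ((-5426) − 656·(-3184/3055))/4818 = -3007/3055.

m = -1.0422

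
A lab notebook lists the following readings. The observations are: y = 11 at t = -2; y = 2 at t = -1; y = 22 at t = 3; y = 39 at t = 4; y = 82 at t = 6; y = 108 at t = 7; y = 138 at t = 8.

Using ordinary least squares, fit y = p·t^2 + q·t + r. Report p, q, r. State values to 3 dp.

XᵀX·[p, q, r]ᵀ = Xᵀy reads: 8147·p + 1153·q + 179·r = 17944;  1153·p + 179·q + 25·r = 2550;  179·p + 25·q + 7·r = 402.
Solving the 3×3 system (Gaussian elimination) gives p = 100775/49308, q = 35375/49308, r = 10699/4109.

p = 2.044, q = 0.717, r = 2.604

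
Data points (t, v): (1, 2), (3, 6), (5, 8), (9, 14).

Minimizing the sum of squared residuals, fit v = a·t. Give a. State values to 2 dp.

a = 1.60

With design matrix X, XᵀX = [[116]] and Xᵀv = [186]ᵀ.
a = 186/116 = 1.60345.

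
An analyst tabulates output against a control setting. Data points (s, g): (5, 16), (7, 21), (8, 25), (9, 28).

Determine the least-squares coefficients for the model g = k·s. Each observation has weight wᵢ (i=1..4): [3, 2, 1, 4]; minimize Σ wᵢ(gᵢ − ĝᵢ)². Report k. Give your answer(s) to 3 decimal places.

From the data, Σwᵢ·s·s = 561.
Moment sums: Σwᵢ·s·g = 1742.
Normal equations: [[561]]·[k]ᵀ = [1742]ᵀ.
k = 1742/561 = 3.10517.

k = 3.105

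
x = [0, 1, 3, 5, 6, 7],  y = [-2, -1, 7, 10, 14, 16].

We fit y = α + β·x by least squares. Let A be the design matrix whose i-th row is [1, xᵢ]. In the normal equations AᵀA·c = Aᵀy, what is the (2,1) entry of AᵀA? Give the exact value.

Row 2 ↔ basis x, column 1 ↔ basis 1, so (AᵀA)_{2,1} = Σᵢ x = (0)·(1) + (1)·(1) + (3)·(1) + (5)·(1) + (6)·(1) + (7)·(1) = 22.

22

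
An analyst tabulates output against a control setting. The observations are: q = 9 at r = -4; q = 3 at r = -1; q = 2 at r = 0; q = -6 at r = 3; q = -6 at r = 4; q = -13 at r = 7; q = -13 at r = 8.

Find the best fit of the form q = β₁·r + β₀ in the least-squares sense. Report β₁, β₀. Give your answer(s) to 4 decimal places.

From the data, Σr·r = 155, Σr = 17, Σ1 = 7.
Right-hand side: Σr·q = -276, Σq = -24.
det = 155·7 − 17² = 796.
β₁ = ((-276)·7 − 17·(-24))/796 = -381/199; β₀ = (155·(-24) − 17·(-276))/796 = 243/199.

β₁ = -1.9146, β₀ = 1.2211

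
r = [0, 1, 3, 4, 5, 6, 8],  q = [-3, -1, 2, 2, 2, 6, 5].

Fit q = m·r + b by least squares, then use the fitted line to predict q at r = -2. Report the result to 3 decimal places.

q̂ = -4.250

Normal-equation sums: Σr·r = 151, Σr = 27, Σ1 = 7.
And Σr·q = 99, Σq = 13.
Δ = 151·7 − 27² = 328.
m = (99·7 − 27·13)/328 = 171/164; b = (151·13 − 27·99)/328 = -355/164.
At r = -2: q̂ = (171/164)·(-2) + (-355/164)·(1) = -17/4.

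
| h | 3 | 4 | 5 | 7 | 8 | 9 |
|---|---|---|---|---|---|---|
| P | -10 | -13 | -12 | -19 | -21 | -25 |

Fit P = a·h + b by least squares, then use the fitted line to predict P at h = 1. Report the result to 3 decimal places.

The normal equations are: 244·a + 36·b = -668;  36·a + 6·b = -100.
(Σh·h = 244, Σh = 36, Σ1 = 6, Σh·P = -668, ΣP = -100.)
det = 244·6 − 36² = 168.
a = ((-668)·6 − 36·(-100))/168 = -17/7; b = (244·(-100) − 36·(-668))/168 = -44/21.
At h = 1: P̂ = (-17/7)·(1) + (-44/21)·(1) = -95/21.

P̂ = -4.524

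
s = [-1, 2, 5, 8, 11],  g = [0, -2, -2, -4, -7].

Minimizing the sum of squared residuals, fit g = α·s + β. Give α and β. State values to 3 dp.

α = -0.533, β = -0.333

Forming MᵀM = [[215, 25]; [25, 5]] and Mᵀg = [-123, -15]ᵀ gives MᵀM·[α, β]ᵀ = Mᵀg.
det = 215·5 − 25² = 450.
α = ((-123)·5 − 25·(-15))/450 = -8/15; β = (215·(-15) − 25·(-123))/450 = -1/3.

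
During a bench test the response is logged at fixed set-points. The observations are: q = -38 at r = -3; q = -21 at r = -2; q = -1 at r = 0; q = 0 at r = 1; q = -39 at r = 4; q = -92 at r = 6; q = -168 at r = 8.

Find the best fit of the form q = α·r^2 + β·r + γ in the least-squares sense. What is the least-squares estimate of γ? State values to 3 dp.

Entries of MᵀM: Σr^2·r^2 = 5746, Σr^2·r = 758, Σr^2 = 130, Σr·r = 130, Σr = 14, Σ1 = 7.
And Σr^2·q = -15114, Σr·q = -1896, Σq = -359.
MᵀM·[α, β, γ]ᵀ = Mᵀq becomes [[5746, 758, 130]; [758, 130, 14]; [130, 14, 7]]·[α, β, γ]ᵀ = [-15114, -1896, -359]ᵀ.
Row-reducing yields α = -160379/53568, β = 164369/53568, γ = -12193/6696.

γ = -1.821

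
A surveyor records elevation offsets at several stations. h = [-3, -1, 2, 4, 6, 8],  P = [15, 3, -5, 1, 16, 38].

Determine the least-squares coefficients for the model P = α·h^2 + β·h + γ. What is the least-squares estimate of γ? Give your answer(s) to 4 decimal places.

γ = -2.4635

The normal equations are: 5746·α + 772·β + 130·γ = 3142;  772·α + 130·β + 16·γ = 346;  130·α + 16·β + 6·γ = 68.
(Σh^2·h^2 = 5746, Σh^2·h = 772, Σh^2 = 130, Σh·h = 130, Σh = 16, Σ1 = 6, Σh^2·P = 3142, Σh·P = 346, ΣP = 68.)
Solving the 3×3 system (Gaussian elimination) gives α = 18923/18730, β = -28422/9365, γ = -46141/18730.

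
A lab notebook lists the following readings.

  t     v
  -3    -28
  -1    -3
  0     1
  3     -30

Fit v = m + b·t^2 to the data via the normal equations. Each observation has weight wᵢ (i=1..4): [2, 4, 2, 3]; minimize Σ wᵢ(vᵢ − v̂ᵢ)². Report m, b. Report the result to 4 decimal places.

m = 0.5577, b = -3.3089

The normal equations are: 11·m + 49·b = -156;  49·m + 409·b = -1326.
(Σwᵢ·1 = 11, Σwᵢ·t^2 = 49, Σwᵢ·t^2·t^2 = 409, Σwᵢ·v = -156, Σwᵢ·t^2·v = -1326.)
Eliminating b: 409·(row 1) − 49·(row 2) gives 2098·m = 409·(-156) − 49·(-1326) = 1170, so m = 585/1049.
Then b = ((-1326) − 49·(585/1049))/409 = -3471/1049.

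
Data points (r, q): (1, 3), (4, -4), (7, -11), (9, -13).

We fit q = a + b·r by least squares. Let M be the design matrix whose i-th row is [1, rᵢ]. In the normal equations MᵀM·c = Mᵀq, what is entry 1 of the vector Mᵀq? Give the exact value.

-25

Entry 1 ↔ basis 1, so (Mᵀq)_{1} = Σᵢ qᵢ = (1)·(3) + (1)·(-4) + (1)·(-11) + (1)·(-13) = -25.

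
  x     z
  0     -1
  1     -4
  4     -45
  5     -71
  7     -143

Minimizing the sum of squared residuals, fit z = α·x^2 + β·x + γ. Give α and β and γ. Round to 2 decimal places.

α = -3.10, β = 1.53, γ = -1.58

Normal-equation sums: Σx^2·x^2 = 3283, Σx^2·x = 533, Σx^2 = 91, Σx·x = 91, Σx = 17, Σ1 = 5.
Moment sums: Σx^2·z = -9506, Σx·z = -1540, Σz = -264.
MᵀM·[α, β, γ]ᵀ = Mᵀz becomes [[3283, 533, 91]; [533, 91, 17]; [91, 17, 5]]·[α, β, γ]ᵀ = [-9506, -1540, -264]ᵀ.
Solving the 3×3 system (Gaussian elimination) gives α = -5183/1672, β = 2555/1672, γ = -1319/836.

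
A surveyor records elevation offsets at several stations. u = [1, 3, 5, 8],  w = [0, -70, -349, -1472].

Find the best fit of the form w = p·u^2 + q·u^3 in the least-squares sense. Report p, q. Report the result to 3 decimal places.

The normal system MᵀM·[p, q]ᵀ = Mᵀw is [[4803, 36137]; [36137, 278499]]·[p, q]ᵀ = [-103563, -799179]ᵀ.
Eliminating q: 278499·(row 1) − 36137·(row 2) gives 31747928·p = 278499·(-103563) − 36137·(-799179) = 37739586, so p = 18869793/15873964.
Then q = ((-799179) − 36137·(18869793/15873964))/278499 = -48000303/15873964.

p = 1.189, q = -3.024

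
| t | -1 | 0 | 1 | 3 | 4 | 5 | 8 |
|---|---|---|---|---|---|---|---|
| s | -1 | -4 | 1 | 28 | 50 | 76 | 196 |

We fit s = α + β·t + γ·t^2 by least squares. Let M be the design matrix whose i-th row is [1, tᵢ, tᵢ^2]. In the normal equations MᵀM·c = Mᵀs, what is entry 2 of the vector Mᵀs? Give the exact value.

Entry 2 ↔ basis t, so (Mᵀs)_{2} = Σᵢ (t)·sᵢ = (-1)·(-1) + (0)·(-4) + (1)·(1) + (3)·(28) + (4)·(50) + (5)·(76) + (8)·(196) = 2234.

2234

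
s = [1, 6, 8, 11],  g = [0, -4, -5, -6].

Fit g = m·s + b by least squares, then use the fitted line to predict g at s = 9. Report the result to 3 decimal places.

ĝ = -5.283

The normal system MᵀM·[m, b]ᵀ = Mᵀg is [[222, 26]; [26, 4]]·[m, b]ᵀ = [-130, -15]ᵀ.
Eliminating b: 4·(row 1) − 26·(row 2) gives 212·m = 4·(-130) − 26·(-15) = -130, so m = -65/106.
Then b = ((-15) − 26·(-65/106))/4 = 25/106.
At s = 9: ĝ = (-65/106)·(9) + (25/106)·(1) = -280/53.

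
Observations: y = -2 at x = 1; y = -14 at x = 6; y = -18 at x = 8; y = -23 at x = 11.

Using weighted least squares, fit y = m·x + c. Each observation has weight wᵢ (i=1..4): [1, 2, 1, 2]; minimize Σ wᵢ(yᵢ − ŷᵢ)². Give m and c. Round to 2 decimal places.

m = -2.07, c = -0.86

From the data, Σwᵢ·x·x = 379, Σwᵢ·x = 43, Σwᵢ·1 = 6.
Right-hand side: Σwᵢ·x·y = -820, Σwᵢ·y = -94.
Normal equations: [[379, 43]; [43, 6]]·[m, c]ᵀ = [-820, -94]ᵀ.
det = 379·6 − 43² = 425.
m = ((-820)·6 − 43·(-94))/425 = -878/425; c = (379·(-94) − 43·(-820))/425 = -366/425.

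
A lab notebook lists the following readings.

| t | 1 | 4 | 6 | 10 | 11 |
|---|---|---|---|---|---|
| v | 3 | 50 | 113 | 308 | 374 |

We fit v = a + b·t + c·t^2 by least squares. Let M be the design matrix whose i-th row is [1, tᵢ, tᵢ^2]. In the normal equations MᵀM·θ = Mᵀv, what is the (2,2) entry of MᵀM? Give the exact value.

Row 2 ↔ basis t, column 2 ↔ basis t, so (MᵀM)_{2,2} = Σᵢ (t)·(t) = (1)·(1) + (4)·(4) + (6)·(6) + (10)·(10) + (11)·(11) = 274.

274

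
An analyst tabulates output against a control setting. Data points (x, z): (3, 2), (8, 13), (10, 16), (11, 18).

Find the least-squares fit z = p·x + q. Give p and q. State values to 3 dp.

Forming MᵀM = [[294, 32]; [32, 4]] and Mᵀz = [468, 49]ᵀ gives MᵀM·[p, q]ᵀ = Mᵀz.
det = 294·4 − 32² = 152.
p = (468·4 − 32·49)/152 = 2; q = (294·49 − 32·468)/152 = -15/4.

p = 2.000, q = -3.750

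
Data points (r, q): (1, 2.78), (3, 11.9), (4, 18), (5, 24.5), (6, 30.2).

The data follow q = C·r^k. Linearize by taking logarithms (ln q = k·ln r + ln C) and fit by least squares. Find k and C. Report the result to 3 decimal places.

k = 1.341, C = 2.774

Let Y = ln q. Fitting Y = k·ln r + ln C by least squares:
Sums: Σln r = 5.8861, Σ(ln r)² = 8.9295, Σln q = 12.9959, Σln r·ln q = 17.9818.
Normal system: [[8.9295, 5.8861]; [5.8861, 5]]·[k, ln C]ᵀ = [17.9818, 12.9959]ᵀ.
Δ = 8.9295·5 − (5.8861)² = 10.0010; k = (17.9818·5 − 5.8861·12.9959)/10.0010 = 1.34123, ln C = (8.9295·12.9959 − 5.8861·17.9818)/10.0010 = 1.02025, so C = exp(1.02025) = 2.77389.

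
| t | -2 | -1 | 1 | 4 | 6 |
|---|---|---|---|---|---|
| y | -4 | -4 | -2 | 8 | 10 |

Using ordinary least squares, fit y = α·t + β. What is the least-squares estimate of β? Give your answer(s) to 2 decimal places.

β = -1.56

Sums needed: Σt·t = 58, Σt = 8, Σ1 = 5.
Moment sums: Σt·y = 102, Σy = 8.
So MᵀM·[α, β]ᵀ = Mᵀy: [[58, 8]; [8, 5]]·[α, β]ᵀ = [102, 8]ᵀ.
Determinant 58·5 − 8² = 226.
α = (102·5 − 8·8)/226 = 223/113; β = (58·8 − 8·102)/226 = -176/113.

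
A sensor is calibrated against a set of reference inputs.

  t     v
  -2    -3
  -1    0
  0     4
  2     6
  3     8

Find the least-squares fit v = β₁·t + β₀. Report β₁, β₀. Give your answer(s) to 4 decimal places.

AᵀA·[β₁, β₀]ᵀ = Aᵀv reads: 18·β₁ + 2·β₀ = 42;  2·β₁ + 5·β₀ = 15.
Eliminating β₀: 5·(row 1) − 2·(row 2) gives 86·β₁ = 5·42 − 2·15 = 180, so β₁ = 90/43.
Then β₀ = (15 − 2·(90/43))/5 = 93/43.

β₁ = 2.0930, β₀ = 2.1628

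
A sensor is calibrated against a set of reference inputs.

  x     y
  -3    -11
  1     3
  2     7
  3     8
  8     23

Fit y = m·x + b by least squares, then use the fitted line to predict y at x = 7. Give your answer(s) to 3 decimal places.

Compute the Gram sums: Σx·x = 87, Σx = 11, Σ1 = 5.
Moment sums: Σx·y = 258, Σy = 30.
det = 87·5 − 11² = 314.
m = (258·5 − 11·30)/314 = 480/157; b = (87·30 − 11·258)/314 = -114/157.
At x = 7: ŷ = (480/157)·(7) + (-114/157)·(1) = 3246/157.

ŷ = 20.675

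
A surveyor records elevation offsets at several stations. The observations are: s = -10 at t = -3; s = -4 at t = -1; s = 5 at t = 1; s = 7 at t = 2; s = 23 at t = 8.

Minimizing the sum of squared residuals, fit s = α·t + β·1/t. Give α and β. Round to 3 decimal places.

α = 2.886, β = 1.800

From the data, Σt·t = 79, Σt·1/t = 5, Σ1/t·1/t = 1369/576.
Moment sums: Σt·s = 237, Σ1/t·s = 449/24.
MᵀM·[α, β]ᵀ = Mᵀs becomes [[79, 5]; [5, 1369/576]]·[α, β]ᵀ = [237, 449/24]ᵀ.
det = 79·(1369/576) − 5² = 93751/576.
α = (237·(1369/576) − 5·(449/24))/(93751/576) = 270573/93751; β = (79·(449/24) − 5·237)/(93751/576) = 168744/93751.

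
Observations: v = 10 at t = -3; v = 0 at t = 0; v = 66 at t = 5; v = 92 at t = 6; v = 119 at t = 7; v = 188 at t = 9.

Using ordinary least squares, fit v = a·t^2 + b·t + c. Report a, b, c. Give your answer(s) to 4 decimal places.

a = 1.9643, b = 3.1340, c = 1.1548

With design matrix A, AᵀA = [[10964, 1386, 200]; [1386, 200, 24]; [200, 24, 6]] and Aᵀv = [26111, 3377, 475]ᵀ.
Solving the 3×3 system (Gaussian elimination) gives a = 305033/155290, b = 1661/530, c = 179333/155290.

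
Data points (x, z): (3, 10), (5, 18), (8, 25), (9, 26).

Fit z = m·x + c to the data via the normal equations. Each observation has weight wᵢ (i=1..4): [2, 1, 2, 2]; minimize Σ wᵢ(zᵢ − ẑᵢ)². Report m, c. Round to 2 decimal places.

Setting ∂/∂m … = 0 gives: 333·m + 45·c = 1018;  45·m + 7·c = 140.
Δ = 333·7 − 45² = 306.
m = (1018·7 − 45·140)/306 = 413/153; c = (333·140 − 45·1018)/306 = 45/17.

m = 2.70, c = 2.65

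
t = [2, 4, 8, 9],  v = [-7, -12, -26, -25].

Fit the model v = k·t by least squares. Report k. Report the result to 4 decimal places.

Setting ∂/∂k … = 0 gives: 165·k = -495.
k = (-495)/165 = -3.

k = -3.0000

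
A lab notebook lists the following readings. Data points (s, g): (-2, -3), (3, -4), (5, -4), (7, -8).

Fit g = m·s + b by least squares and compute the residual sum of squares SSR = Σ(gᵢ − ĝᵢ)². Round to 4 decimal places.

Sums needed: Σs·s = 87, Σs = 13, Σ1 = 4.
For Xᵀg: Σs·g = -82, Σg = -19.
Eliminating b: 4·(row 1) − 13·(row 2) gives 179·m = 4·(-82) − 13·(-19) = -81, so m = -81/179.
Then b = ((-19) − 13·(-81/179))/4 = -587/179.
Residuals: -112/179, 114/179, 276/179, -278/179; SSR = 1000/179.

SSR = 5.5866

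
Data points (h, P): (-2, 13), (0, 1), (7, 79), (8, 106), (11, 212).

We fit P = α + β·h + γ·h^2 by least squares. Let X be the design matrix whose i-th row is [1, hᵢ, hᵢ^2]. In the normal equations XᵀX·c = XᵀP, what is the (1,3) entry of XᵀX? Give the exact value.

238

Row 1 ↔ basis 1, column 3 ↔ basis h^2, so (XᵀX)_{1,3} = Σᵢ h^2 = (1)·(4) + (1)·(0) + (1)·(49) + (1)·(64) + (1)·(121) = 238.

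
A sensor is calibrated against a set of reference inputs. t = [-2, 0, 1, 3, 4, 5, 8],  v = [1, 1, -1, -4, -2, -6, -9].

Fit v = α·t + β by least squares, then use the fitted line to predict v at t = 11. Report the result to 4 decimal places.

v̂ = -11.5466

Sums needed: Σt·t = 119, Σt = 19, Σ1 = 7.
Right-hand side: Σt·v = -125, Σv = -20.
Normal equations: [[119, 19]; [19, 7]]·[α, β]ᵀ = [-125, -20]ᵀ.
Δ = 119·7 − 19² = 472.
α = ((-125)·7 − 19·(-20))/472 = -495/472; β = (119·(-20) − 19·(-125))/472 = -5/472.
At t = 11: v̂ = (-495/472)·(11) + (-5/472)·(1) = -2725/236.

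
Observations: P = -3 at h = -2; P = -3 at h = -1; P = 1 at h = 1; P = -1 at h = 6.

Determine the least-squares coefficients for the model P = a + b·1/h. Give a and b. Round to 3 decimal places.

Entries of XᵀX: Σ1 = 4, Σ1/h = -1/3, Σ1/h·1/h = 41/18.
For XᵀP: ΣP = -6, Σ1/h·P = 16/3.
det = 4·(41/18) − (-1/3)² = 9.
a = ((-6)·(41/18) − (-1/3)·(16/3))/9 = -107/81; b = (4·(16/3) − (-1/3)·(-6))/9 = 58/27.

a = -1.321, b = 2.148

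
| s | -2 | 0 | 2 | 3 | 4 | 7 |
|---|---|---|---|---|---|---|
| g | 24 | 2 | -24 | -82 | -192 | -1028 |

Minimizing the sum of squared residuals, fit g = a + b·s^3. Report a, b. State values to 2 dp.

a = 0.20, b = -3.00

From the data, Σ1 = 6, Σs^3 = 434, Σs^3·s^3 = 122602.
For Xᵀg: Σg = -1300, Σs^3·g = -367490.
XᵀX·[a, b]ᵀ = Xᵀg becomes [[6, 434]; [434, 122602]]·[a, b]ᵀ = [-1300, -367490]ᵀ.
det = 6·122602 − 434² = 547256.
a = ((-1300)·122602 − 434·(-367490))/547256 = 27015/136814; b = (6·(-367490) − 434·(-1300))/547256 = -410185/136814.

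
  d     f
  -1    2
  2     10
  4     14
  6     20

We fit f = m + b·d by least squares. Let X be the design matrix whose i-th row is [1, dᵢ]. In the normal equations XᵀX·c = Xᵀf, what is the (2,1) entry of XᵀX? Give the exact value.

11

Row 2 ↔ basis d, column 1 ↔ basis 1, so (XᵀX)_{2,1} = Σᵢ d = (-1)·(1) + (2)·(1) + (4)·(1) + (6)·(1) = 11.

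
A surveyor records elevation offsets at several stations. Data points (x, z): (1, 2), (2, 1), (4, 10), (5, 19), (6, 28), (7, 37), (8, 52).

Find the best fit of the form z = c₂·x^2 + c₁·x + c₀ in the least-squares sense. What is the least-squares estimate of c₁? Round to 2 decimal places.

c₁ = -1.92

AᵀA·[c₂, c₁, c₀]ᵀ = Aᵀz reads: 8691·c₂ + 1269·c₁ + 195·c₀ = 6790;  1269·c₂ + 195·c₁ + 33·c₀ = 982;  195·c₂ + 33·c₁ + 7·c₀ = 149.
(Σx^2·x^2 = 8691, Σx^2·x = 1269, Σx^2 = 195, Σx·x = 195, Σx = 33, Σ1 = 7, Σx^2·z = 6790, Σx·z = 982, Σz = 149.)
Inverting the 3×3 Gram matrix, [c₂, c₁, c₀]ᵀ = [3671/3612, -6949/3612, 615/301]ᵀ.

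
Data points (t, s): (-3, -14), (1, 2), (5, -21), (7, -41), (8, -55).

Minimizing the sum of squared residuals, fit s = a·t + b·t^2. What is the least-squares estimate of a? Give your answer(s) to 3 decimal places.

Setting ∂/∂a … = 0 gives: 148·a + 954·b = -788;  954·a + 7204·b = -6178.
(Σt·t = 148, Σt·t^2 = 954, Σt^2·t^2 = 7204, Σt·s = -788, Σt^2·s = -6178.)
Eliminating b: 7204·(row 1) − 954·(row 2) gives 156076·a = 7204·(-788) − 954·(-6178) = 217060, so a = 54265/39019.
Then b = ((-6178) − 954·(54265/39019))/7204 = -40648/39019.

a = 1.391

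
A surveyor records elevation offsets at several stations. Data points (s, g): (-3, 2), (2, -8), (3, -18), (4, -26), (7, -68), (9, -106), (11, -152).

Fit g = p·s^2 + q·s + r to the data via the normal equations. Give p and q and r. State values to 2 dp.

p = -0.99, q = -3.08, r = 1.57

Forming MᵀM = [[24037, 2475, 289]; [2475, 289, 33]; [289, 33, 7]] and Mᵀg = [-30902, -3282, -376]ᵀ gives MᵀM·[p, q, r]ᵀ = Mᵀg.
Row-reducing yields p = -652039/660441, q = -678137/220147, r = 1035574/660441.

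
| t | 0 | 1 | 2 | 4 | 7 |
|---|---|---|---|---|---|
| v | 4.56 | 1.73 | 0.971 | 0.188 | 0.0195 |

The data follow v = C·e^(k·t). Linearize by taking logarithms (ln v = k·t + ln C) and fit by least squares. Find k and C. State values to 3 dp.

Linearized form: ln v = k·t + ln C. From the 5 transformed points,
Σt = 14.0000, Σ(t)² = 70.0000, Σln v = -3.5726, Σt·ln v = -33.7574.
Normal system: [[70.0000, 14.0000]; [14.0000, 5]]·[k, ln C]ᵀ = [-33.7574, -3.5726]ᵀ.
Slope k = (n·Σt·ln v − Σt·Σln v)/(n·Σ(t)² − (Σt)²) = (5·-33.7574 − 14.0000·-3.5726)/154.0000 = -0.77123; ln C = (Σln v − k·Σt)/n = 1.44493, so C = exp(1.44493) = 4.24154.

k = -0.771, C = 4.242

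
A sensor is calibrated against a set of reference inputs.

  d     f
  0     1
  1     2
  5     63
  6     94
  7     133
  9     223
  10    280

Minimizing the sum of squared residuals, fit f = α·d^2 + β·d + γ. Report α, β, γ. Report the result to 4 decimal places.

α = 3.0741, β = -2.9182, γ = 1.3221

Setting ∂/∂α … = 0 gives: 20884·α + 2414·β + 292·γ = 57541;  2414·α + 292·β + 38·γ = 6619;  292·α + 38·β + 7·γ = 796.
Inverting the 3×3 Gram matrix, [α, β, γ]ᵀ = [211615/68838, -200885/68838, 197/149]ᵀ.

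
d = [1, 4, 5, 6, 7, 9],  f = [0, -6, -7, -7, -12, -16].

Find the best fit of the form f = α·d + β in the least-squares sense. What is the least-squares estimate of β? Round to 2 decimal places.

With design matrix A, AᵀA = [[208, 32]; [32, 6]] and Aᵀf = [-329, -48]ᵀ.
Eliminating β: 6·(row 1) − 32·(row 2) gives 224·α = 6·(-329) − 32·(-48) = -438, so α = -219/112.
Then β = ((-48) − 32·(-219/112))/6 = 17/7.

β = 2.43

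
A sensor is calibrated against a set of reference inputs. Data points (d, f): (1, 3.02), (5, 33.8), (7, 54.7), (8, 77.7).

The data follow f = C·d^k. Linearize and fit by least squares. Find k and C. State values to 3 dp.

k = 1.527, C = 2.987

With ln fᵢ as the transformed response and ln dᵢ as the regressor:
Σln d = 5.6348, Σ(ln d)² = 10.7009, Σln f = 12.9804, Σln d·ln f = 22.5047.
Equations: 10.7009·k + 5.6348·ln C = 22.5047;  5.6348·k + 4·ln C = 12.9804.
Δ = 10.7009·4 − (5.6348)² = 11.0529; k = (22.5047·4 − 5.6348·12.9804)/11.0529 = 1.52693, ln C = (10.7009·12.9804 − 5.6348·22.5047)/11.0529 = 1.09413, so C = exp(1.09413) = 2.98659.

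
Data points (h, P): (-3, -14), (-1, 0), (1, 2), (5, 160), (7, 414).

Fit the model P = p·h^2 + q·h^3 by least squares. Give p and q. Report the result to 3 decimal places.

Sums needed: Σh^2·h^2 = 3109, Σh^2·h^3 = 19689, Σh^3·h^3 = 134005.
Right-hand side: Σh^2·P = 24162, Σh^3·P = 162382.
So XᵀX·[p, q]ᵀ = XᵀP: [[3109, 19689]; [19689, 134005]]·[p, q]ᵀ = [24162, 162382]ᵀ.
det = 3109·134005 − 19689² = 28964824.
p = (24162·134005 − 19689·162382)/28964824 = 10172403/7241206; q = (3109·162382 − 19689·24162)/28964824 = 7280005/7241206.

p = 1.405, q = 1.005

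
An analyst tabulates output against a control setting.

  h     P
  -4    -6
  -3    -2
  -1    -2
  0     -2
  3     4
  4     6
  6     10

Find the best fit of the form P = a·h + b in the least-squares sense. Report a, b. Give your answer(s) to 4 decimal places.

AᵀA·[a, b]ᵀ = AᵀP reads: 87·a + 5·b = 128;  5·a + 7·b = 8.
(Σh·h = 87, Σh = 5, Σ1 = 7, Σh·P = 128, ΣP = 8.)
det = 87·7 − 5² = 584.
a = (128·7 − 5·8)/584 = 107/73; b = (87·8 − 5·128)/584 = 7/73.

a = 1.4658, b = 0.0959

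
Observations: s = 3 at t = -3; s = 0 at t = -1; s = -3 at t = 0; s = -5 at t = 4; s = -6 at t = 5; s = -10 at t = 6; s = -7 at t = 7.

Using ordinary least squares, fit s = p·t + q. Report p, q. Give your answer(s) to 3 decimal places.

Entries of AᵀA: Σt·t = 136, Σt = 18, Σ1 = 7.
Right-hand side: Σt·s = -168, Σs = -28.
Δ = 136·7 − 18² = 628.
p = ((-168)·7 − 18·(-28))/628 = -168/157; q = (136·(-28) − 18·(-168))/628 = -196/157.

p = -1.070, q = -1.248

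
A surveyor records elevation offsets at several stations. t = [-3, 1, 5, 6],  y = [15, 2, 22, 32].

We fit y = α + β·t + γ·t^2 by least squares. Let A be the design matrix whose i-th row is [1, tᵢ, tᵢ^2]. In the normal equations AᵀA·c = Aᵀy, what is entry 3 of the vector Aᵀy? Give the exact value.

Entry 3 ↔ basis t^2, so (Aᵀy)_{3} = Σᵢ (t^2)·yᵢ = (9)·(15) + (1)·(2) + (25)·(22) + (36)·(32) = 1839.

1839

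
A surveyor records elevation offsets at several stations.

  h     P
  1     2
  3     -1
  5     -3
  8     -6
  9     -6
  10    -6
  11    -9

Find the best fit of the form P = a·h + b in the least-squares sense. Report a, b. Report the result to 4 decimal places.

a = -0.9632, b = 2.3244

AᵀA·[a, b]ᵀ = AᵀP reads: 401·a + 47·b = -277;  47·a + 7·b = -29.
Eliminating b: 7·(row 1) − 47·(row 2) gives 598·a = 7·(-277) − 47·(-29) = -576, so a = -288/299.
Then b = ((-29) − 47·(-288/299))/7 = 695/299.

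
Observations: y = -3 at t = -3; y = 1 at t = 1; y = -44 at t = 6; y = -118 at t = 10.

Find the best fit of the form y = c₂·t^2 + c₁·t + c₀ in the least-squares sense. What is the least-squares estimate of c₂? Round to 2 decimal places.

c₂ = -1.08

Entries of XᵀX: Σt^2·t^2 = 11378, Σt^2·t = 1190, Σt^2 = 146, Σt·t = 146, Σt = 14, Σ1 = 4.
Moment sums: Σt^2·y = -13410, Σt·y = -1434, Σy = -164.
So XᵀX·[c₂, c₁, c₀]ᵀ = Xᵀy: [[11378, 1190, 146]; [1190, 146, 14]; [146, 14, 4]]·[c₂, c₁, c₀]ᵀ = [-13410, -1434, -164]ᵀ.
Inverting the 3×3 Gram matrix, [c₂, c₁, c₀]ᵀ = [-13/12, -1493/1164, 294/97]ᵀ.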